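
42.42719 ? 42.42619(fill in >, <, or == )>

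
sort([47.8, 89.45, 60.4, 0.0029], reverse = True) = [89.45, 60.4, 47.8, 0.0029]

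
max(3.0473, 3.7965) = 3.7965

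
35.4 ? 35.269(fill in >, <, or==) >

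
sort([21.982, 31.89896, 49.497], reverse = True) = [49.497, 31.89896, 21.982]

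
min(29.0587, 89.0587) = 29.0587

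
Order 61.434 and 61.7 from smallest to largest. 61.434, 61.7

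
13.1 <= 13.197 True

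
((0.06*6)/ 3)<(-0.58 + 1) True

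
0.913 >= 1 False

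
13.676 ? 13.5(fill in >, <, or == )>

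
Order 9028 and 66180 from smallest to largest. 9028, 66180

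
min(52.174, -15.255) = -15.255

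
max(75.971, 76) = 76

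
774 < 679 False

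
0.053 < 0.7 True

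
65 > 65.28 False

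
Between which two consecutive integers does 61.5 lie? 61 and 62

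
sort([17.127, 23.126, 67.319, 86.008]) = [17.127, 23.126, 67.319, 86.008]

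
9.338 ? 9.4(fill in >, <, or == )<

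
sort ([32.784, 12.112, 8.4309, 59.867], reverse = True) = [59.867, 32.784, 12.112, 8.4309]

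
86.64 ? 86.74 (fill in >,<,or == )<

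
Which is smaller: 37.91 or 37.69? 37.69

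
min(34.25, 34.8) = 34.25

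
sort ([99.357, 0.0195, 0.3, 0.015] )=[0.015, 0.0195, 0.3, 99.357]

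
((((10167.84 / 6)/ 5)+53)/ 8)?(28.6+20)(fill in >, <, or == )>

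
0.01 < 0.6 True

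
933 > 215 True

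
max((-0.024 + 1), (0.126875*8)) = 1.015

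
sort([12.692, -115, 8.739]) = [-115, 8.739, 12.692]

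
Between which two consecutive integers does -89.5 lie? -90 and -89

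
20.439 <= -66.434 False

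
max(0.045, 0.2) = 0.2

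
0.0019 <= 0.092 True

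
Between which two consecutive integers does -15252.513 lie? -15253 and -15252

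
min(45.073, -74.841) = -74.841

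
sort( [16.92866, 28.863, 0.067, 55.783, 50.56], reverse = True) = [55.783, 50.56, 28.863, 16.92866, 0.067]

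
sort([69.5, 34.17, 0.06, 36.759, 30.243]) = [0.06, 30.243, 34.17, 36.759, 69.5]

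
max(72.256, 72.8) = 72.8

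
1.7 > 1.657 True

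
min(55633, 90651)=55633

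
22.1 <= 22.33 True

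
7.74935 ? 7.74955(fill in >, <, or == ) <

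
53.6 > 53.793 False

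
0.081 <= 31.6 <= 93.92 True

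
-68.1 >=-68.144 True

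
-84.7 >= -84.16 False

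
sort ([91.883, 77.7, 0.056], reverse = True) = [91.883, 77.7, 0.056]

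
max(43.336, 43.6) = 43.6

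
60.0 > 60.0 False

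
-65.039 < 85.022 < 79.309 False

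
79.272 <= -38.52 False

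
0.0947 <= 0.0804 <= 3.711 False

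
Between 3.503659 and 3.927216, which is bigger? 3.927216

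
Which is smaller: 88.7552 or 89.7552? 88.7552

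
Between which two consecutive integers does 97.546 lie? 97 and 98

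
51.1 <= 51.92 True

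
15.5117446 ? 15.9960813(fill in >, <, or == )<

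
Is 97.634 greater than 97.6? Yes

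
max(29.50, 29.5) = 29.5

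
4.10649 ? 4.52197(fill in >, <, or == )<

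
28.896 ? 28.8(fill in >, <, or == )>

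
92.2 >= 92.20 True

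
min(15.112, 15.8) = 15.112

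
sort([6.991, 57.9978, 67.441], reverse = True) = [67.441, 57.9978, 6.991]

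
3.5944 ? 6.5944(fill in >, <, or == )<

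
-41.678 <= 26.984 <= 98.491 True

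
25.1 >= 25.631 False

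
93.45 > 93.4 True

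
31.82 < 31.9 True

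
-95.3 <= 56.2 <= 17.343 False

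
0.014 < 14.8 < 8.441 False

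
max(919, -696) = 919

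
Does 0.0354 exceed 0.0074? Yes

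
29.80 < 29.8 False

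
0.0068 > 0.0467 False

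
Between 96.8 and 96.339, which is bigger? 96.8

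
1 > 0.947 True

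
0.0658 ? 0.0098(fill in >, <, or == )>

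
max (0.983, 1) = 1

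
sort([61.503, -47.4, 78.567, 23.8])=[-47.4, 23.8, 61.503, 78.567]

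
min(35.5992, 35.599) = 35.599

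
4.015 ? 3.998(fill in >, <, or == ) >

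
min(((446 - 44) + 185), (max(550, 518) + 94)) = 587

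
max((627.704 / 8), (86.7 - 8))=78.7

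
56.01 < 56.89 True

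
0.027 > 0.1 False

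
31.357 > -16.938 True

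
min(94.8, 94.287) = 94.287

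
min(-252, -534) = -534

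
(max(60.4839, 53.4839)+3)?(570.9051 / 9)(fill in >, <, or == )>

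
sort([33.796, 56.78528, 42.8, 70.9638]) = [33.796, 42.8, 56.78528, 70.9638]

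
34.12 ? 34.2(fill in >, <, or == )<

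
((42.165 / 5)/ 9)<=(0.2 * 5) True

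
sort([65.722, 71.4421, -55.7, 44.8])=[-55.7, 44.8, 65.722, 71.4421]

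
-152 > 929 False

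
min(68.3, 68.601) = 68.3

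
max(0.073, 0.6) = 0.6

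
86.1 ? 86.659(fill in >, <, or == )<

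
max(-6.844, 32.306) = 32.306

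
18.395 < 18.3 False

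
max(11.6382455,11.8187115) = 11.8187115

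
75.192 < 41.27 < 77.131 False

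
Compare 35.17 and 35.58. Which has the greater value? 35.58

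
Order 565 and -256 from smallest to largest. -256, 565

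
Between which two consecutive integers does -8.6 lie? -9 and -8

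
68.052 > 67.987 True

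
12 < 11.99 False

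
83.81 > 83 True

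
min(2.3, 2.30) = 2.3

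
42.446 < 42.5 True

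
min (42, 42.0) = 42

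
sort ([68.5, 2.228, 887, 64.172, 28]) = [2.228, 28, 64.172, 68.5, 887]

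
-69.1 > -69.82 True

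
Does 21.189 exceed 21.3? No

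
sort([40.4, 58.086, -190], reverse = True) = [58.086, 40.4, -190]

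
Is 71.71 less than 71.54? No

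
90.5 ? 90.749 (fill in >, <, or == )<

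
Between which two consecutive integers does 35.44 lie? 35 and 36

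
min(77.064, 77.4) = 77.064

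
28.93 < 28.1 False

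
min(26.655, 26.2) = 26.2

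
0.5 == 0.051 False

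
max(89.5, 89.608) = 89.608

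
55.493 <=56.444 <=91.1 True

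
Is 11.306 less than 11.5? Yes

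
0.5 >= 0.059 True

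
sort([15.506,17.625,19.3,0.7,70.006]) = [0.7,15.506,17.625,19.3,70.006]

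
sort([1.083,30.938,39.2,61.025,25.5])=[1.083,25.5,30.938,39.2,61.025]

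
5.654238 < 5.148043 False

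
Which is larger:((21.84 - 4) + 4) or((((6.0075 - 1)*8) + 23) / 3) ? ((21.84 - 4) + 4)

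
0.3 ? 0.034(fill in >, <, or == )>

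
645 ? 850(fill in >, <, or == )<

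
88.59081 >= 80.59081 True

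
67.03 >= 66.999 True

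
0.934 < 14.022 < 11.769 False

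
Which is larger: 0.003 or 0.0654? 0.0654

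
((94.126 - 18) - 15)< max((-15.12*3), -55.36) False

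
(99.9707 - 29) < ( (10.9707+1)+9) False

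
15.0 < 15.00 False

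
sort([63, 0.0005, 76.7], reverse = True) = [76.7, 63, 0.0005]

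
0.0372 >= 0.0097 True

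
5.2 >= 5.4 False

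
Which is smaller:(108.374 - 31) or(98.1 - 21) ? (98.1 - 21)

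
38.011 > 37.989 True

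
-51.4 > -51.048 False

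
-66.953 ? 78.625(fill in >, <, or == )<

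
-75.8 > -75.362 False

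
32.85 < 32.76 False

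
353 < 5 False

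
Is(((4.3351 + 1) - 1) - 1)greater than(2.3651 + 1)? No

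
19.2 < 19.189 False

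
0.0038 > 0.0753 False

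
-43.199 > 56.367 False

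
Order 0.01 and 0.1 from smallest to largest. 0.01, 0.1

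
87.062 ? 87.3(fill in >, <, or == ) <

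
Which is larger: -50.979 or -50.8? -50.8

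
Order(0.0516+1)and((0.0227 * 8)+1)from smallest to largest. (0.0516+1), ((0.0227 * 8)+1)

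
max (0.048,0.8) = 0.8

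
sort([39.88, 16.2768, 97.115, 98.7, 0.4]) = [0.4, 16.2768, 39.88, 97.115, 98.7]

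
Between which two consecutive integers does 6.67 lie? 6 and 7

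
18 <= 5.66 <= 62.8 False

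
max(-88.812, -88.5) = -88.5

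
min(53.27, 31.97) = 31.97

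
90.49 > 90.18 True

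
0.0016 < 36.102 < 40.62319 True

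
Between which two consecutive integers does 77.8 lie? 77 and 78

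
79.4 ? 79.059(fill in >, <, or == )>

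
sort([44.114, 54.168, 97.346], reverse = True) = [97.346, 54.168, 44.114]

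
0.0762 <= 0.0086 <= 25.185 False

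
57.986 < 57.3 False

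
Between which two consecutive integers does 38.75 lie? 38 and 39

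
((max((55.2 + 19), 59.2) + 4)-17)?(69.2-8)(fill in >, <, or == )==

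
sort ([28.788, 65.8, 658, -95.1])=[-95.1, 28.788, 65.8, 658]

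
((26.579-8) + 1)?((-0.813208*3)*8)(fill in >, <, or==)>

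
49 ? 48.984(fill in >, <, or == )>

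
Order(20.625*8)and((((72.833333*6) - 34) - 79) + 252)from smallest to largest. (20.625*8), ((((72.833333*6) - 34) - 79) + 252)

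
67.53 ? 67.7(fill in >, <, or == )<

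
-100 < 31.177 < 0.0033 False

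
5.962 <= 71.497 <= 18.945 False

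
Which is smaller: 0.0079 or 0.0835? 0.0079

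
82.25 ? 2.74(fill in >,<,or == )>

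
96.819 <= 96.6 False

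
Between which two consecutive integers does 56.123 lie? 56 and 57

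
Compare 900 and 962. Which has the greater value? 962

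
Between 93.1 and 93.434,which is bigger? 93.434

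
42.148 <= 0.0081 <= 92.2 False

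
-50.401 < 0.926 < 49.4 True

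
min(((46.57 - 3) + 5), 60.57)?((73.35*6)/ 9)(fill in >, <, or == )<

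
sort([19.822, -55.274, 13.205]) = [-55.274, 13.205, 19.822]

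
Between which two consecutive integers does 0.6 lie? 0 and 1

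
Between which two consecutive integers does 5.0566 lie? 5 and 6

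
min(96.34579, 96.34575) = 96.34575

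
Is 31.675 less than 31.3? No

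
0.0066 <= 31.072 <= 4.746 False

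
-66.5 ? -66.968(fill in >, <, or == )>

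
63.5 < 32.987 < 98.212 False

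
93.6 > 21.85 True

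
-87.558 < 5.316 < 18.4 True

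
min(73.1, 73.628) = 73.1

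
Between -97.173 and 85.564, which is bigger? 85.564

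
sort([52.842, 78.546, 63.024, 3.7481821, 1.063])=[1.063, 3.7481821, 52.842, 63.024, 78.546]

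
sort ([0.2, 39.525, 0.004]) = [0.004, 0.2, 39.525]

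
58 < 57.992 False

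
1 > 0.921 True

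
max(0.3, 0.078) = 0.3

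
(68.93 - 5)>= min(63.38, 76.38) True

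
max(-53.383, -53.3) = -53.3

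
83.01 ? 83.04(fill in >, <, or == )<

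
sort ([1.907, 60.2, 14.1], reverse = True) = [60.2, 14.1, 1.907]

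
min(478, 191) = 191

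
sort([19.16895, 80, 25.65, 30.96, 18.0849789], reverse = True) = [80, 30.96, 25.65, 19.16895, 18.0849789]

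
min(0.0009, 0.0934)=0.0009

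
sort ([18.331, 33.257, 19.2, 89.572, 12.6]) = [12.6, 18.331, 19.2, 33.257, 89.572]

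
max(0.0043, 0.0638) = 0.0638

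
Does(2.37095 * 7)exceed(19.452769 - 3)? Yes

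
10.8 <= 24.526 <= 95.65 True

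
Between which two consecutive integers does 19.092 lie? 19 and 20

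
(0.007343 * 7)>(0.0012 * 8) True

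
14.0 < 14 False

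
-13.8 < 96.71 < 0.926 False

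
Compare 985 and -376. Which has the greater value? 985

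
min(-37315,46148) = -37315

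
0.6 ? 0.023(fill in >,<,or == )>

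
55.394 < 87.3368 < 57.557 False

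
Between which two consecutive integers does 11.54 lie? 11 and 12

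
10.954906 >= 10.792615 True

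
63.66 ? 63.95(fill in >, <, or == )<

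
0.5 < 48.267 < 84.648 True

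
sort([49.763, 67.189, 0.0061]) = [0.0061, 49.763, 67.189]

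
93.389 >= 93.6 False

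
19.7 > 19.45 True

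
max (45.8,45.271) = 45.8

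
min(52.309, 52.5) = 52.309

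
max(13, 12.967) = 13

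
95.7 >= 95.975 False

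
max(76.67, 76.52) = 76.67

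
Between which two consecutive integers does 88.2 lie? 88 and 89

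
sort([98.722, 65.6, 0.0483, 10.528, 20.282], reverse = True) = [98.722, 65.6, 20.282, 10.528, 0.0483]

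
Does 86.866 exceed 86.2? Yes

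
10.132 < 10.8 True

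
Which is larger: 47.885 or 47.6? 47.885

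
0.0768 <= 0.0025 False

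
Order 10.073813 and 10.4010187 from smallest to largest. 10.073813,10.4010187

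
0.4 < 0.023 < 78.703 False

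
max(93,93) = 93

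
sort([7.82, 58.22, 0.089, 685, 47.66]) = [0.089, 7.82, 47.66, 58.22, 685]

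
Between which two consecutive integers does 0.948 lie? 0 and 1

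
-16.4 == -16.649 False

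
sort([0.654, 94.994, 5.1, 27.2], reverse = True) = [94.994, 27.2, 5.1, 0.654]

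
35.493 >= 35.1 True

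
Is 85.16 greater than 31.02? Yes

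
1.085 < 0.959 False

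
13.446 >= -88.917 True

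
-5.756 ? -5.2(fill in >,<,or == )<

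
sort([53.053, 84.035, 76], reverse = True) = [84.035, 76, 53.053]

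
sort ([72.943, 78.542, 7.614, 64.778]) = [7.614, 64.778, 72.943, 78.542]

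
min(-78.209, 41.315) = -78.209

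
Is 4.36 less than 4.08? No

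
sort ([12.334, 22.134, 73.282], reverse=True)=[73.282, 22.134, 12.334]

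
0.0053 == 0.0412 False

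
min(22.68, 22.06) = 22.06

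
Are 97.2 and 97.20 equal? Yes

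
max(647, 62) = 647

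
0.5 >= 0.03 True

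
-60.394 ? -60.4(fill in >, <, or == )>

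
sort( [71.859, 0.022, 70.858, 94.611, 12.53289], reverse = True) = [94.611, 71.859, 70.858, 12.53289, 0.022]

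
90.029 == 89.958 False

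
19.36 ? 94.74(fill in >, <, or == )<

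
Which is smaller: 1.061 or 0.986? 0.986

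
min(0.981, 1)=0.981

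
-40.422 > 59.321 False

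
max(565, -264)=565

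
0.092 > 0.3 False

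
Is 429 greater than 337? Yes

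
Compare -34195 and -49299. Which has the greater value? -34195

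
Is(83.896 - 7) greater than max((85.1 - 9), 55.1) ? Yes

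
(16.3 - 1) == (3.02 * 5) False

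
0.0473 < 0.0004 False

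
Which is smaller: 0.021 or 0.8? 0.021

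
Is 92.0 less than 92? No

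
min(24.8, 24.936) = 24.8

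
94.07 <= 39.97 False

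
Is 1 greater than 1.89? No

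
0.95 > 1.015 False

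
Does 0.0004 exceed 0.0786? No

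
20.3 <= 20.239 False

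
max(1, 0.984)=1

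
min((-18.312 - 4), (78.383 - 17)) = -22.312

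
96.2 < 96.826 True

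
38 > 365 False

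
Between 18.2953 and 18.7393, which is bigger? 18.7393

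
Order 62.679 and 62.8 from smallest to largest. 62.679, 62.8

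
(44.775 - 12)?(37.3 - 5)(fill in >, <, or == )>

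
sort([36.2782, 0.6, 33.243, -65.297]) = [-65.297, 0.6, 33.243, 36.2782]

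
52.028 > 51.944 True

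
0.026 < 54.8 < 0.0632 False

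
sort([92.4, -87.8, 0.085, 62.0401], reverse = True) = [92.4, 62.0401, 0.085, -87.8]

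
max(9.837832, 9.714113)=9.837832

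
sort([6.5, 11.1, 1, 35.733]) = [1, 6.5, 11.1, 35.733]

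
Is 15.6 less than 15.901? Yes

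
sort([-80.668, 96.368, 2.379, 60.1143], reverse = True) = [96.368, 60.1143, 2.379, -80.668]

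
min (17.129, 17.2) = 17.129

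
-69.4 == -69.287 False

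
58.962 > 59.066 False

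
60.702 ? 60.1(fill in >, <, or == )>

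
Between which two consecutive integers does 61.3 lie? 61 and 62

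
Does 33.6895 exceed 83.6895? No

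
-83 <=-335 False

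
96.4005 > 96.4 True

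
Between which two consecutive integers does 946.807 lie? 946 and 947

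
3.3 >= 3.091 True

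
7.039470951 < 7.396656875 True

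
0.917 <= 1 True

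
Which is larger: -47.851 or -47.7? -47.7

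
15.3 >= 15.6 False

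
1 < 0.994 False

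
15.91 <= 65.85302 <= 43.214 False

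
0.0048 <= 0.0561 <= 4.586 True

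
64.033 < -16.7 False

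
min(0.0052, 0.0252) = 0.0052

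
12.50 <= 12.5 True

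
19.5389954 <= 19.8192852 True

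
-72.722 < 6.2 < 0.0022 False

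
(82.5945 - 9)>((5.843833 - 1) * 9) True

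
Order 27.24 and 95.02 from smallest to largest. 27.24, 95.02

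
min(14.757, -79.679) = -79.679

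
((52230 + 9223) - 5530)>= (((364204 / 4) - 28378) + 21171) False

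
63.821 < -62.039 False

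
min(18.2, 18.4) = 18.2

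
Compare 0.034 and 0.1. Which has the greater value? 0.1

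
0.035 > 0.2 False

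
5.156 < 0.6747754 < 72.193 False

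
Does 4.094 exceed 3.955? Yes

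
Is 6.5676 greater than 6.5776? No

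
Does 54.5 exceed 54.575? No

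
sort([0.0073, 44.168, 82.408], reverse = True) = [82.408, 44.168, 0.0073]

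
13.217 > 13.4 False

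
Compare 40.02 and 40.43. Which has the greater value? 40.43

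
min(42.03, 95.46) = 42.03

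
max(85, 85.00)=85.00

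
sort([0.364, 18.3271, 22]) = [0.364, 18.3271, 22]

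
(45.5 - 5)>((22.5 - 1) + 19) False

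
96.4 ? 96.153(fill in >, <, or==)>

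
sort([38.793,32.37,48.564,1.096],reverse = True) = [48.564,38.793,32.37,1.096]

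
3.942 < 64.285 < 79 True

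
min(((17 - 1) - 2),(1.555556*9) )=14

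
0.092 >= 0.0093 True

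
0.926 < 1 True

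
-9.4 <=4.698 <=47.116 True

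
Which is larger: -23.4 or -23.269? -23.269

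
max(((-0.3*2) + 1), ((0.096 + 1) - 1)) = 0.4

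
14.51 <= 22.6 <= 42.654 True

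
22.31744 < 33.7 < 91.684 True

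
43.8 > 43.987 False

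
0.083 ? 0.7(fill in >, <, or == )<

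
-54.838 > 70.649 False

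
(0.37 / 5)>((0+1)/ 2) False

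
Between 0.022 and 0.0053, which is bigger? 0.022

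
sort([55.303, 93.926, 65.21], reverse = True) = [93.926, 65.21, 55.303]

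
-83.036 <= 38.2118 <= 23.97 False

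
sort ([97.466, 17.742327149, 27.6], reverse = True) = [97.466, 27.6, 17.742327149]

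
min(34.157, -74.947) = -74.947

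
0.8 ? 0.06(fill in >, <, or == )>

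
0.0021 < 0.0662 True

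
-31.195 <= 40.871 True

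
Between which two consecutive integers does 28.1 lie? 28 and 29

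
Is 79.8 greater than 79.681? Yes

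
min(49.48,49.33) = 49.33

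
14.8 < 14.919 True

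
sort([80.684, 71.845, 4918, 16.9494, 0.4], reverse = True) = [4918, 80.684, 71.845, 16.9494, 0.4]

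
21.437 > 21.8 False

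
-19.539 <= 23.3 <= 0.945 False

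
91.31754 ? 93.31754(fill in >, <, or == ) <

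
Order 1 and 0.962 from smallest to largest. 0.962, 1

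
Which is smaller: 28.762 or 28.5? 28.5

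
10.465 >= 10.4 True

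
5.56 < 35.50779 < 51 True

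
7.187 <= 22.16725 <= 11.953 False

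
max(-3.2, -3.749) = -3.2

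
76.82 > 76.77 True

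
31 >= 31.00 True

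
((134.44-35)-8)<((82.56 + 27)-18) True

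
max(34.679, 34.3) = 34.679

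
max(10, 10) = 10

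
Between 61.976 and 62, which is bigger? 62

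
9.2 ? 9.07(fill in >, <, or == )>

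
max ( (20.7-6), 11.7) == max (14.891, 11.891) False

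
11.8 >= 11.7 True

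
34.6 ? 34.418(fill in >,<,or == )>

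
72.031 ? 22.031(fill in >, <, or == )>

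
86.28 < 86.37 True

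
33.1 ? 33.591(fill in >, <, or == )<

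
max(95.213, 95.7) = 95.7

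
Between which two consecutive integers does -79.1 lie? -80 and -79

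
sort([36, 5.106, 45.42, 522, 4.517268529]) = [4.517268529, 5.106, 36, 45.42, 522]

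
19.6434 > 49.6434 False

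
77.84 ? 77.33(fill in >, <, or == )>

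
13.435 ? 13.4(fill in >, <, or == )>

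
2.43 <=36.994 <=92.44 True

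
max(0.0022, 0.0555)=0.0555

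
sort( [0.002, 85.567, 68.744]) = [0.002, 68.744, 85.567]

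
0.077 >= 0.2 False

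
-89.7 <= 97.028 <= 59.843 False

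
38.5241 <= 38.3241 False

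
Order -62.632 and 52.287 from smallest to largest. -62.632, 52.287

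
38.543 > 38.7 False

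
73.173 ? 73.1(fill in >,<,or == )>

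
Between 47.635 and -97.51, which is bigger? 47.635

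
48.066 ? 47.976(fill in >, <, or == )>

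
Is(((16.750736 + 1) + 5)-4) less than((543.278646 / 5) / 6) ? No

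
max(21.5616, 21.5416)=21.5616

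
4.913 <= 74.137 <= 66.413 False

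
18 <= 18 True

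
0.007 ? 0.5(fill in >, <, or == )<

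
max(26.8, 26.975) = 26.975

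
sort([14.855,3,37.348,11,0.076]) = [0.076,3,11,14.855,37.348]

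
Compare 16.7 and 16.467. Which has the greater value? 16.7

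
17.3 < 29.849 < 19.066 False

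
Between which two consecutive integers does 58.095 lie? 58 and 59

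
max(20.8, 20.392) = 20.8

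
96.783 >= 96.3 True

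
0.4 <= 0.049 False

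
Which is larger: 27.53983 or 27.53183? 27.53983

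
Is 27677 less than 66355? Yes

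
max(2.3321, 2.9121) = 2.9121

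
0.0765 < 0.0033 False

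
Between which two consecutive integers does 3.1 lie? 3 and 4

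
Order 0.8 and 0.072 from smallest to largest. 0.072, 0.8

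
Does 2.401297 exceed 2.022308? Yes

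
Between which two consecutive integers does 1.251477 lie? 1 and 2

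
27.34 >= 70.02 False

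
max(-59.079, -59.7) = -59.079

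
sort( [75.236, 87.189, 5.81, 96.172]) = [5.81, 75.236, 87.189, 96.172]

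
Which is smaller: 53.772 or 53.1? 53.1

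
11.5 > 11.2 True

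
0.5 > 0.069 True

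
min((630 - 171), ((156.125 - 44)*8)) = 459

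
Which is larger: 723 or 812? 812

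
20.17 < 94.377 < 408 True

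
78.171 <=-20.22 False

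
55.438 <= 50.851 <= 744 False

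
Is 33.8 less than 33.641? No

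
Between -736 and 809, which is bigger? 809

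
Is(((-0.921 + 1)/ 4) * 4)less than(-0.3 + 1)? Yes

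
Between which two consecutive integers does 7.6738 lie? 7 and 8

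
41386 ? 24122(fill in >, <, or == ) >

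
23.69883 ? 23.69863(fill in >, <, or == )>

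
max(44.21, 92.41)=92.41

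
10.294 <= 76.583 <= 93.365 True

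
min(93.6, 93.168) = 93.168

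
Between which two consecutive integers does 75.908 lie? 75 and 76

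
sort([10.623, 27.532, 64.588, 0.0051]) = [0.0051, 10.623, 27.532, 64.588]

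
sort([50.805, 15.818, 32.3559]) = [15.818, 32.3559, 50.805]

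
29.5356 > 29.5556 False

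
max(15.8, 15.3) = 15.8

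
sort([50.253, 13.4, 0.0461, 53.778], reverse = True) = [53.778, 50.253, 13.4, 0.0461]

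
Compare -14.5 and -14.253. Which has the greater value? -14.253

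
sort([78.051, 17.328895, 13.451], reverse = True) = [78.051, 17.328895, 13.451]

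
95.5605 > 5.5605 True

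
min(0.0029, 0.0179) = 0.0029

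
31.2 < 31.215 True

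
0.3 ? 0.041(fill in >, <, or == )>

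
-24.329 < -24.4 False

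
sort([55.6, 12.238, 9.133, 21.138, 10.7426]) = [9.133, 10.7426, 12.238, 21.138, 55.6]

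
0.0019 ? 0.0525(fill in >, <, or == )<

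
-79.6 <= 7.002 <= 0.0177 False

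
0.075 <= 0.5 True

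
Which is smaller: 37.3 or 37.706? 37.3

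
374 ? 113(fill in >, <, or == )>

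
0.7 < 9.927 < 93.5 True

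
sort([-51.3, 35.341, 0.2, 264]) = [-51.3, 0.2, 35.341, 264]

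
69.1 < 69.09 False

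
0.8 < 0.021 False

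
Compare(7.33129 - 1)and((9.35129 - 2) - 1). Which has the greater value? ((9.35129 - 2) - 1)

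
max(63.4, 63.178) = 63.4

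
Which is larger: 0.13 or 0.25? 0.25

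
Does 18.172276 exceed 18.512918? No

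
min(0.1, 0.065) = 0.065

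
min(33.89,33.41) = 33.41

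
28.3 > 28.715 False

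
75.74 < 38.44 False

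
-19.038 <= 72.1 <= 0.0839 False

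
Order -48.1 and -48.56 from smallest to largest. -48.56, -48.1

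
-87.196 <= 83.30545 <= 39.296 False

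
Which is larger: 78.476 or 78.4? 78.476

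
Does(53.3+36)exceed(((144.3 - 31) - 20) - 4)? No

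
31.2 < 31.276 True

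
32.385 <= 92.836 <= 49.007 False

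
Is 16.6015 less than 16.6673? Yes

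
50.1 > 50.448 False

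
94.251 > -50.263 True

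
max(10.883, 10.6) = 10.883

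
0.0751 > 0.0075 True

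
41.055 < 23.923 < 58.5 False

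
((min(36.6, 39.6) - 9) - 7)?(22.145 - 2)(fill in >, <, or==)>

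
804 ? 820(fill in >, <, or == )<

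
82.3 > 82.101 True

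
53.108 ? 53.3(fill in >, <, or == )<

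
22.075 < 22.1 True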